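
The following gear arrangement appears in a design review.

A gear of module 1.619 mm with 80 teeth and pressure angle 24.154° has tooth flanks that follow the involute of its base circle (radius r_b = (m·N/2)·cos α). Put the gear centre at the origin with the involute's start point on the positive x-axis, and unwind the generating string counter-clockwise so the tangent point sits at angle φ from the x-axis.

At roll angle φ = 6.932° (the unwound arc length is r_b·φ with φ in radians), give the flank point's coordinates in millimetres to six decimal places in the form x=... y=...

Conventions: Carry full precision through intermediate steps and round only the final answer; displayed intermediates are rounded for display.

x=59.521083 y=0.034831

topology: single-mesh involute geometry — m = 1.619, N = 80
pitch radius r_p = m·N/2 = 1.619·80/2 = 64.760000
base radius r_b = r_p·cos α = 64.760000·cos 24.154° = 59.090193
roll angle φ = 6.932° = 0.12098622 rad
x = r_b·(cos φ + φ·sin φ) = 59.521083
y = r_b·(sin φ − φ·cos φ) = 0.034831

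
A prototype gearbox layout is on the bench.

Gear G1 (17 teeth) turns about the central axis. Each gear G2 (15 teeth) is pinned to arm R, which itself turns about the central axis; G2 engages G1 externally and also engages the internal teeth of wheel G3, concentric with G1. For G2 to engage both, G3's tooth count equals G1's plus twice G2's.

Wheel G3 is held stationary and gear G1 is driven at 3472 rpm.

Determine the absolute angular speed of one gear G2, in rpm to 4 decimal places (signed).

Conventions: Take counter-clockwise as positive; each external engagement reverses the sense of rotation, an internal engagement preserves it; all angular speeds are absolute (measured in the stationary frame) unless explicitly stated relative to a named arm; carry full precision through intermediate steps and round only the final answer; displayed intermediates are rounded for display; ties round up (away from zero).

-1967.4667 rpm

planetary set (17T centre, 15T on arm, 47T internal) — Willis relation
normalise by the input: solve with ω_sun = 1, then scale by 3472 rpm
ring teeth: 17 + 2·15 = 47
17(ω_sun−ω_arm) = −47(ω_ring−ω_arm),  ω_ring = 0, ω_sun = 1
17(1−ω_arm) = −47(0−ω_arm)  ⇒  64·ω_arm = 17  ⇒  ω_arm = 17/64
sun–planet mesh: 17·(1−17/64) = −15·(ω_p−ω_arm)  ⇒  ω_p−ω_arm = -799/960
ω_p = 17/64 − 799/960 = -17/30
scale: ω_p = -17/30 × 3472 rpm = -1967.4667 rpm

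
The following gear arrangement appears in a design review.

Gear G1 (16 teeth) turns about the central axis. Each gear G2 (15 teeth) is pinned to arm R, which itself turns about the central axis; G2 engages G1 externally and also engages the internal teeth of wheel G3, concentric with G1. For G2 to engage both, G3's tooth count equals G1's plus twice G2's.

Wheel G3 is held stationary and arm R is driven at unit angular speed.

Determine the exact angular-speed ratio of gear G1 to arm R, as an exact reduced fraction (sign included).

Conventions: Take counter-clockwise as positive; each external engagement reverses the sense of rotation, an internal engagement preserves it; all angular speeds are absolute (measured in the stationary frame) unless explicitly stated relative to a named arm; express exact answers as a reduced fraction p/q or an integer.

class = planetary set [G3 = 16+2·15 = 46; Willis about the carrier]
ring teeth: 16 + 2·15 = 46
16(ω_sun−ω_arm) = −46(ω_ring−ω_arm),  ω_ring = 0, ω_arm = 1
ω_sun = 1 − (46/16)(0−1) = 31/8
ω_out/ω_in = 31/8

31/8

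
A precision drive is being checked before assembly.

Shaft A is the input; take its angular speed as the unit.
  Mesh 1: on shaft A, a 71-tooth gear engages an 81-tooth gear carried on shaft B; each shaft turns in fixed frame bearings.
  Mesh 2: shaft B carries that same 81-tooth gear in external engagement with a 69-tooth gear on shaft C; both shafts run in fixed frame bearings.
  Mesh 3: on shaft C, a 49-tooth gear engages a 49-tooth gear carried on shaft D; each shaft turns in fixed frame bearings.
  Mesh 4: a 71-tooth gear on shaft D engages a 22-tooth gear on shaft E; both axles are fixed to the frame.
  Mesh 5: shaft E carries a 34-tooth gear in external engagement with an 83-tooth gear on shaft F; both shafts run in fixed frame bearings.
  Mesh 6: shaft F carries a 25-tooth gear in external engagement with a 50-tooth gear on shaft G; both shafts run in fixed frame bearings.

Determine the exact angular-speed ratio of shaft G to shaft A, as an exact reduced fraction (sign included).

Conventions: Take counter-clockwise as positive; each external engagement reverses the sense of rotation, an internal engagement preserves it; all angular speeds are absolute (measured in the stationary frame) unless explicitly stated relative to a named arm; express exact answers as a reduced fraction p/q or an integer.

85697/125994

class = fixed-axis compound train [6 meshes; 6 ratios multiply, 6 sense flips]
mesh 1 [71T→81T]: running ratio 71/81, sense −
mesh 2 [81T→69T]: running ratio 71/69, sense +
mesh 3 [49T→49T]: running ratio 71/69, sense −
mesh 4 [71T→22T]: running ratio 5041/1518, sense +
mesh 5 [34T→83T]: running ratio 85697/62997, sense −
mesh 6 [25T→50T]: running ratio 85697/125994, sense +
ω_out/ω_in = 85697/125994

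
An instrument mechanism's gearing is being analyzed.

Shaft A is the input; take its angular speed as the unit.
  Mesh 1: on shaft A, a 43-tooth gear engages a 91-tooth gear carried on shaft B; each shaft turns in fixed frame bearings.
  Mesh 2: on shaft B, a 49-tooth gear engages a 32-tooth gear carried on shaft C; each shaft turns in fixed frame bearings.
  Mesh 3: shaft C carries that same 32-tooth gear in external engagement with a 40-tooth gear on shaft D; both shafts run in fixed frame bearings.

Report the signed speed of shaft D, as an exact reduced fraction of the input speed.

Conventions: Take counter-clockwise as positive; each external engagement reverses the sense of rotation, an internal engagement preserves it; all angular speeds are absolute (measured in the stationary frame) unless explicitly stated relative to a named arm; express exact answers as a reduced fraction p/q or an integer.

-301/520

3-mesh fixed-axis compound train (all bearings frame-fixed)
mesh 1 [43T→91T]: |ω|/ω_in = 1×43/91 = 43/91, sense flips to −
mesh 2 [49T→32T]: |ω|/ω_in = (43/91)×49/32 = 301/416, sense flips to +
mesh 3 [32T→40T]: |ω|/ω_in = (301/416)×32/40 = 301/520, sense flips to −
signed output speed (× input speed) = -301/520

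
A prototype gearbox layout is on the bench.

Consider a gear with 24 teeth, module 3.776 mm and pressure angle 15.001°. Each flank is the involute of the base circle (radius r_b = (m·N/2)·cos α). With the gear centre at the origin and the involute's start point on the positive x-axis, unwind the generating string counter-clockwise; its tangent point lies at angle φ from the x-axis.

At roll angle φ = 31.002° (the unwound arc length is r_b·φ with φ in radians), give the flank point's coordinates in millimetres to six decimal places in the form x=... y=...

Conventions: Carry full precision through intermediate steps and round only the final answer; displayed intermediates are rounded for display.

x=49.713506 y=2.244224

single-mesh involute tooth geometry (24T wheel at module 3.776)
pitch radius r_p = m·N/2 = 3.776·24/2 = 45.312000
base radius r_b = r_p·cos α = 45.312000·cos 15.001° = 43.767826
roll angle φ = 31.002° = 0.54108697 rad
x = r_b·(cos φ + φ·sin φ) = 49.713506
y = r_b·(sin φ − φ·cos φ) = 2.244224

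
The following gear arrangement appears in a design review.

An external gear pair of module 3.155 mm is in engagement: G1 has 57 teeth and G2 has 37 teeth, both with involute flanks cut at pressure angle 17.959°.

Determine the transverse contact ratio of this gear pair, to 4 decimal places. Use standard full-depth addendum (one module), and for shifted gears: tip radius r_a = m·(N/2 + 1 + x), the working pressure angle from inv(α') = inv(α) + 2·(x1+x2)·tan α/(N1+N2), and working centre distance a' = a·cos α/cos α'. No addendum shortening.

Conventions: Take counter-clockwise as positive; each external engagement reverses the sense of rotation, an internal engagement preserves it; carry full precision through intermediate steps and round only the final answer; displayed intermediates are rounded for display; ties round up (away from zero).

single-mesh involute tooth geometry (57T engaging 37T at module 3.155)
base radii: r_b1 = 85.536486, r_b2 = 55.523684
tip radii: r_a1 = 93.072500, r_a2 = 61.522500
no profile shift: α' = α, a' = a
action lengths: √(r_a1²−r_b1²) = 36.687871, √(r_a2²−r_b2²) = 26.497897
base pitch p_b = π·m·cos α = 9.428800
CR = (36.687871 + 26.497897 − 148.285000·sin 17.95900°)/9.428800 = 1.852209
contact ratio ≈ 1.8522

1.8522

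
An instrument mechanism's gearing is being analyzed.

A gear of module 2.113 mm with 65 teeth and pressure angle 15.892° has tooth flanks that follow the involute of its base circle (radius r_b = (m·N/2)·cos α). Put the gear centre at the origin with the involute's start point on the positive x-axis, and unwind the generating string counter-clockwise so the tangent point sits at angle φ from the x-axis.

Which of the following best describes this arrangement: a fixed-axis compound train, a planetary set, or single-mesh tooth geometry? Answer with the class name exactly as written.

class = single-mesh tooth geometry [base-circle involute, m = 2.113, 65T]
classification: single-mesh tooth geometry

single-mesh tooth geometry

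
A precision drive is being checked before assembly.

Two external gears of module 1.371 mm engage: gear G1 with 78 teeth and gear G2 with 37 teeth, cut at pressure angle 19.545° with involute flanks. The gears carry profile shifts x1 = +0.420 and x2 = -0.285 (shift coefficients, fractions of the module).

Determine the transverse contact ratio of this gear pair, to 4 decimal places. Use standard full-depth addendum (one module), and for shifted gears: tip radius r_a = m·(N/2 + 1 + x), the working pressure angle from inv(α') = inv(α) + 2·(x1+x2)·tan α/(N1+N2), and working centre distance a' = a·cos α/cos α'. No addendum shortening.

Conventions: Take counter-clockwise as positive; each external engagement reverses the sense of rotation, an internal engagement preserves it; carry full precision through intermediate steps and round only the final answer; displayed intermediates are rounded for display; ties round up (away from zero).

topology: single-mesh involute geometry — m = 1.371, 78T/37T pair
base radii: r_b1 = 50.388064, r_b2 = 23.902031
tip radii: r_a1 = 55.415820, r_a2 = 26.343765
inv(α') = inv(19.545°) + 2·(+0.420-0.285)·tan α/(78+37) = 0.01471159  ⇒  α' = 19.91623°
a' = a·cos α / cos α' = 78.8325·cos 19.545°/cos 19.91623° = 79.015906
action lengths: √(r_a1²−r_b1²) = 23.064173, √(r_a2²−r_b2²) = 11.076412
base pitch p_b = π·m·cos α = 4.058943
CR = (23.064173 + 11.076412 − 79.015906·sin 19.91623°)/4.058943 = 1.779807
contact ratio ≈ 1.7798

1.7798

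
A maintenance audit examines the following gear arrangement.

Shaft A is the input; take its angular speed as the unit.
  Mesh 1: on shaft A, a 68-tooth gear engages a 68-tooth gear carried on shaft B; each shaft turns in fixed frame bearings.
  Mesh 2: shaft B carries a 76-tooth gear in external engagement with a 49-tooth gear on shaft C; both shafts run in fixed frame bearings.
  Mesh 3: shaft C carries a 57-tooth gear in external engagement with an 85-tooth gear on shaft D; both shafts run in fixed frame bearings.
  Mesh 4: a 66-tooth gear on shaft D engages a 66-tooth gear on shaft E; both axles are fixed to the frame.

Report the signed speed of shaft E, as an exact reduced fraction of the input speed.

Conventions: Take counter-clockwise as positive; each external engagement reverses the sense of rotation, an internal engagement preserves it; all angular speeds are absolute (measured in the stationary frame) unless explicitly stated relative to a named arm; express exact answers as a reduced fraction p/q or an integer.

4332/4165

4-mesh fixed-axis compound train (all bearings frame-fixed)
mesh 1 [68T→68T]: |ω|/ω_in = 1×68/68 = 1, sense flips to −
mesh 2 [76T→49T]: |ω|/ω_in = 1×76/49 = 76/49, sense flips to +
mesh 3 [57T→85T]: |ω|/ω_in = (76/49)×57/85 = 4332/4165, sense flips to −
mesh 4 [66T→66T]: |ω|/ω_in = (4332/4165)×66/66 = 4332/4165, sense flips to +
signed output speed (× input speed) = 4332/4165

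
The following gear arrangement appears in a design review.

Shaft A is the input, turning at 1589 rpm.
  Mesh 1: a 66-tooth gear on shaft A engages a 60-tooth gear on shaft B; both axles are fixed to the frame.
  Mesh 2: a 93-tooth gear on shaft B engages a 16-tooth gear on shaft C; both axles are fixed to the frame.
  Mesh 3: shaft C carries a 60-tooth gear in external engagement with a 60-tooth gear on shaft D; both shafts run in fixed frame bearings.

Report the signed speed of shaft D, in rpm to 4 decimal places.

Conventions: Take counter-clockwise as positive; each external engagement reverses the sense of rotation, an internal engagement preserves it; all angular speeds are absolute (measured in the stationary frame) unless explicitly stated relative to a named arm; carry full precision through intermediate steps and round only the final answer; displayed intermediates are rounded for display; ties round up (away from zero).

topology: fixed-axis compound train — 3 meshes, A→D
mesh 1 [66T→60T]: ω = 1589.0000×66/60 = 1747.9000 rpm, sense flips to −
mesh 2 [93T→16T]: ω = 1747.9000×93/16 = 10159.6688 rpm, sense flips to +
mesh 3 [60T→60T]: ω = 10159.6688×60/60 = 10159.6688 rpm, sense flips to −
signed output speed = -10159.6688 rpm

-10159.6688 rpm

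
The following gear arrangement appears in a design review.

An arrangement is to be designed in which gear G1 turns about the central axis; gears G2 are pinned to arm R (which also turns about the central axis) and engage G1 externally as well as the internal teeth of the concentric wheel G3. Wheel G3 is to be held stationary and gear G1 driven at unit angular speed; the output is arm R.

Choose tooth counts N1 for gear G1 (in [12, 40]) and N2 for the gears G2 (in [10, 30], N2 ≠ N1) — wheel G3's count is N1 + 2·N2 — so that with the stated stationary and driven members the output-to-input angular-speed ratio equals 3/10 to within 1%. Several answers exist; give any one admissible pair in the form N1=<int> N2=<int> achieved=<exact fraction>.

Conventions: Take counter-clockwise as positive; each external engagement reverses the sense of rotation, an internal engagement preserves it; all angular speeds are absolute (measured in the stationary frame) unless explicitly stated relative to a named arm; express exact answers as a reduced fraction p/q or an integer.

planetary set to be sized for 3/10 (Willis relation)
Willis with ω_ring = 0: ω_arm/ω_sun = N1/(N1+N3); set equal to 3/10  ⇒  N3/N1 = 1/(3/10) − 1 = 7/3
N3 = N1 + 2·N2  ⇒  N2/N1 = (N3/N1 − 1)/2 = (7/3 − 1)/2 = 2/3
smallest multiple with N1 ≥ 12 and N2 ≥ 10: k = 5  ⇒  N1 = 5·3 = 15, N2 = 5·2 = 10 (N1 ≤ 40, N2 ≤ 30, N2 ≠ N1 ✓), N3 = 15 + 2·10 = 35
check: N1/(N1+N3) with N1 = 15, N3 = 35 gives 3/10; |achieved − target| = 0 ≤ 3/1000 ✓

N1=15 N2=10 achieved=3/10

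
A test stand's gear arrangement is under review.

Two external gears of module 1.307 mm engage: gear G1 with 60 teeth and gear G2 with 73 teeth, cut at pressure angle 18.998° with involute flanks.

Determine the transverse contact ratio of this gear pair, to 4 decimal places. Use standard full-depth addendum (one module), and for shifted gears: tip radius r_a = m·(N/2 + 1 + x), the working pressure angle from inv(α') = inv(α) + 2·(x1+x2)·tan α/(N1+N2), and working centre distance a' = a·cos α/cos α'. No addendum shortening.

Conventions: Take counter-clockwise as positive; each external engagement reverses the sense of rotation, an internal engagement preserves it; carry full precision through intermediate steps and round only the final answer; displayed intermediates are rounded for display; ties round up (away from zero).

topology: single-mesh involute geometry — m = 1.307, 60T/73T pair
base radii: r_b1 = 37.074229, r_b2 = 45.106979
tip radii: r_a1 = 40.517000, r_a2 = 49.012500
no profile shift: α' = α, a' = a
action lengths: √(r_a1²−r_b1²) = 16.344077, √(r_a2²−r_b2²) = 19.172523
base pitch p_b = π·m·cos α = 3.882404
CR = (16.344077 + 19.172523 − 86.915500·sin 18.99800°)/3.882404 = 1.860329
contact ratio ≈ 1.8603

1.8603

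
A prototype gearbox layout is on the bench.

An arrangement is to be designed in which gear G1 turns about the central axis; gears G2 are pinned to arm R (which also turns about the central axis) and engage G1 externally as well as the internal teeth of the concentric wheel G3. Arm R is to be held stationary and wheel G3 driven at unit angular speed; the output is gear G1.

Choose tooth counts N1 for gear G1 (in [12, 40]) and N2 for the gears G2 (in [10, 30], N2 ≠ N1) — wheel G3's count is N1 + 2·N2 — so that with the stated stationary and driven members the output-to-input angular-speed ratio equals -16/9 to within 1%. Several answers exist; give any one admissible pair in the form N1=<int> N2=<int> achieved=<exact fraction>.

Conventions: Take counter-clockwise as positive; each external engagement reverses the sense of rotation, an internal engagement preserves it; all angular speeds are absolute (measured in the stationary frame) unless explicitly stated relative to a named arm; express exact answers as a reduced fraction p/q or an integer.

design class (target -16/9): planetary set
Willis with ω_arm = 0: ω_sun/ω_ring = −N3/N1; set equal to -16/9  ⇒  N3/N1 = −(-16/9) = 16/9
N3 = N1 + 2·N2  ⇒  N2/N1 = (N3/N1 − 1)/2 = (16/9 − 1)/2 = 7/18
smallest multiple with N1 ≥ 12 and N2 ≥ 10: k = 2  ⇒  N1 = 2·18 = 36, N2 = 2·7 = 14 (N1 ≤ 40, N2 ≤ 30, N2 ≠ N1 ✓), N3 = 36 + 2·14 = 64
check: −N3/N1 with N1 = 36, N3 = 64 gives -16/9; |achieved − target| = 0 ≤ 4/225 ✓

N1=36 N2=14 achieved=-16/9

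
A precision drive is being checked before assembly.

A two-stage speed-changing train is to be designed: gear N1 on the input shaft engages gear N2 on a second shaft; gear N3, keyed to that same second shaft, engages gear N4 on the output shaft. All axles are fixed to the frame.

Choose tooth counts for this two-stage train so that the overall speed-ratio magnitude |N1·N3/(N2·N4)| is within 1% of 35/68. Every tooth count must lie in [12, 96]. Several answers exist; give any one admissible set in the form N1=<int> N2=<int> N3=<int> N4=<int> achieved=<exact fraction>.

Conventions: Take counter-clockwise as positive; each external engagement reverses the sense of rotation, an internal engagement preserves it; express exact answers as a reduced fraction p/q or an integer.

N1=14 N2=12 N3=15 N4=34 achieved=35/68

2-stage fixed-axis compound train for ratio 35/68
target = 35/68 in lowest terms: an exact hit needs N1·N3 = k·35 and N2·N4 = k·68 for one integer k, every count in [12, 96]; additionally prefer no 1:1 stage (N1 ≠ N2, N3 ≠ N4)
k = 1…5: no 1:1-free in-range split of k·35 and k·68 into factor pairs; take k = 6
k = 6: N1·N3 = 210 = 14·15, N2·N4 = 408 = 12·34
achieved = 14·15/(12·34) = 35/68; |achieved − target| = 0 ≤ 7/1360 ✓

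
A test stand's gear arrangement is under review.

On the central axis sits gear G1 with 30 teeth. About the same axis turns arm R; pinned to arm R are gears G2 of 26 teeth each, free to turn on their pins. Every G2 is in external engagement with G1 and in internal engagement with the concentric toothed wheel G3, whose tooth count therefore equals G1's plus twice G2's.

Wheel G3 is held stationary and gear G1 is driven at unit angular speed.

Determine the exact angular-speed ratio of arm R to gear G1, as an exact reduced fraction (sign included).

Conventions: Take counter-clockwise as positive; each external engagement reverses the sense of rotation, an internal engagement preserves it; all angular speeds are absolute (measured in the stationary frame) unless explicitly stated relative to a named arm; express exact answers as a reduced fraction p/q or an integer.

15/56

topology: planetary set — G1 30T / G2 26T / G3 82T, arm = carrier (Willis)
ring teeth: 30 + 2·26 = 82
30(ω_sun−ω_arm) = −82(ω_ring−ω_arm),  ω_ring = 0, ω_sun = 1
30(1−ω_arm) = −82(0−ω_arm)  ⇒  112·ω_arm = 30  ⇒  ω_arm = 15/56
ω_out/ω_in = 15/56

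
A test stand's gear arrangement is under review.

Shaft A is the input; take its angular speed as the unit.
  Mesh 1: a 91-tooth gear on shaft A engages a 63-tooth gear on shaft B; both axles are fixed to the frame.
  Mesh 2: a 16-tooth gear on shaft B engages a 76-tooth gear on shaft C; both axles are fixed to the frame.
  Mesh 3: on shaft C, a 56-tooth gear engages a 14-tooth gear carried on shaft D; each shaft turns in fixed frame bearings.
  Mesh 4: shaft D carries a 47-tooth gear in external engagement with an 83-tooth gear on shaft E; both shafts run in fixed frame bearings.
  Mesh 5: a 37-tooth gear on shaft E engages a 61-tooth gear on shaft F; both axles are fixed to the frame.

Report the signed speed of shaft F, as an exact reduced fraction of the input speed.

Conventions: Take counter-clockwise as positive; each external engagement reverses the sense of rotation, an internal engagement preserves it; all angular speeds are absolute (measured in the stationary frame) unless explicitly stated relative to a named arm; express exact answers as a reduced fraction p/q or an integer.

-361712/865773

5-mesh fixed-axis compound train (all bearings frame-fixed)
mesh 1 [91T→63T]: |ω|/ω_in = 1×91/63 = 13/9, sense flips to −
mesh 2 [16T→76T]: |ω|/ω_in = (13/9)×16/76 = 52/171, sense flips to +
mesh 3 [56T→14T]: |ω|/ω_in = (52/171)×56/14 = 208/171, sense flips to −
mesh 4 [47T→83T]: |ω|/ω_in = (208/171)×47/83 = 9776/14193, sense flips to +
mesh 5 [37T→61T]: |ω|/ω_in = (9776/14193)×37/61 = 361712/865773, sense flips to −
signed output speed (× input speed) = -361712/865773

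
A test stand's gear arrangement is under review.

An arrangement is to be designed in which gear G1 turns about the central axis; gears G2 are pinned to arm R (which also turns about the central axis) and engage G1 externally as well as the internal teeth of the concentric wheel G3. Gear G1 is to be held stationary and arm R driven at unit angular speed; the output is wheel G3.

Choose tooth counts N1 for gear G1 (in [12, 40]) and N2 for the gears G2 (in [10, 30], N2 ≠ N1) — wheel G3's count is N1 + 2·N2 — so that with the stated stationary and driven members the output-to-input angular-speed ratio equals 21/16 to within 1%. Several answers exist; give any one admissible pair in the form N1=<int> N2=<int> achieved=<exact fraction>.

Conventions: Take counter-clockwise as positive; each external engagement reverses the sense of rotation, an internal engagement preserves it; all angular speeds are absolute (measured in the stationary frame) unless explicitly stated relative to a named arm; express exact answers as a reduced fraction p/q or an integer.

class = planetary set [ratio 21/16 wanted; Willis about the carrier]
Willis with ω_sun = 0: ω_ring/ω_arm = (N1+N3)/N3; set equal to 21/16  ⇒  N3/N1 = 1/(21/16 − 1) = 16/5
N3 = N1 + 2·N2  ⇒  N2/N1 = (N3/N1 − 1)/2 = (16/5 − 1)/2 = 11/10
smallest multiple with N1 ≥ 12 and N2 ≥ 10: k = 2  ⇒  N1 = 2·10 = 20, N2 = 2·11 = 22 (N1 ≤ 40, N2 ≤ 30, N2 ≠ N1 ✓), N3 = 20 + 2·22 = 64
check: (N1+N3)/N3 with N1 = 20, N3 = 64 gives 21/16; |achieved − target| = 0 ≤ 21/1600 ✓

N1=20 N2=22 achieved=21/16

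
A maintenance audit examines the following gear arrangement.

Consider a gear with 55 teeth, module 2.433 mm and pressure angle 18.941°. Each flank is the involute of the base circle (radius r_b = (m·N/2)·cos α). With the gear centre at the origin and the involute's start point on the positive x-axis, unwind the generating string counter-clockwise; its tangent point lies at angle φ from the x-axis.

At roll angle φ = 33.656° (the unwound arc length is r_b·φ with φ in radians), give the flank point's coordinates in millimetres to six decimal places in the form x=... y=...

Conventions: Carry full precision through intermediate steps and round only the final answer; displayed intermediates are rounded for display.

x=73.278892 y=4.129876

topology: single-mesh involute geometry — m = 2.433, N = 55
pitch radius r_p = m·N/2 = 2.433·55/2 = 66.907500
base radius r_b = r_p·cos α = 66.907500·cos 18.941° = 63.284681
roll angle φ = 33.656° = 0.58740801 rad
x = r_b·(cos φ + φ·sin φ) = 73.278892
y = r_b·(sin φ − φ·cos φ) = 4.129876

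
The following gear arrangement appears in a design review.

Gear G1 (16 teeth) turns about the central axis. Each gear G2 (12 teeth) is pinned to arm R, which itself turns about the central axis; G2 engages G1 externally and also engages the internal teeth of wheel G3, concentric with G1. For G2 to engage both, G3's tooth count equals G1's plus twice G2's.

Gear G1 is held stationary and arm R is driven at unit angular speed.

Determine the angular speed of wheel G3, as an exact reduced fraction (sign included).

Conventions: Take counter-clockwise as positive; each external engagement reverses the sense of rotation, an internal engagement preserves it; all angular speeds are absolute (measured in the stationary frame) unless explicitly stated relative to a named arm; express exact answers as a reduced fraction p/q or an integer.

7/5

class = planetary set [G3 = 16+2·12 = 40; Willis about the carrier]
ring teeth: 16 + 2·12 = 40
16(ω_sun−ω_arm) = −40(ω_ring−ω_arm),  ω_sun = 0, ω_arm = 1
ω_ring = 1 − (16/40)(0−1) = 7/5
exact speed ratio = 7/5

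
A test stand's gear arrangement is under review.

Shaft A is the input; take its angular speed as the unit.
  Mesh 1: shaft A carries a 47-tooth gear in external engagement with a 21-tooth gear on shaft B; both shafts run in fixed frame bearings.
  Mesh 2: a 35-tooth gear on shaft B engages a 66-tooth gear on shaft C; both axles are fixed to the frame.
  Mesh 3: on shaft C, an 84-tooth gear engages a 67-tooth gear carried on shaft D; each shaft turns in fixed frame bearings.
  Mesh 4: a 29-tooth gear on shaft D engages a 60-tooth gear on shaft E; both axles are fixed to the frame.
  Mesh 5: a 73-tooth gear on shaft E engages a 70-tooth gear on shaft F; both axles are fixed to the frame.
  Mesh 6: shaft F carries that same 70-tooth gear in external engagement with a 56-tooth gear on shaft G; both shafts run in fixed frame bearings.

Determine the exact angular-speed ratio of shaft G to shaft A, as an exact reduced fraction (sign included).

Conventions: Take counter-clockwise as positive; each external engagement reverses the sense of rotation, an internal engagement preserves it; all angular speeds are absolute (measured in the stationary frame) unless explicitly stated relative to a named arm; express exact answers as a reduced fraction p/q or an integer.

class = fixed-axis compound train [6 meshes; 6 ratios multiply, 6 sense flips]
mesh 1 [47T→21T]: running ratio 47/21, sense −
mesh 2 [35T→66T]: running ratio 235/198, sense +
mesh 3 [84T→67T]: running ratio 3290/2211, sense −
mesh 4 [29T→60T]: running ratio 9541/13266, sense +
mesh 5 [73T→70T]: running ratio 99499/132660, sense −
mesh 6 [70T→56T]: running ratio 99499/106128, sense +
ω_out/ω_in = 99499/106128

99499/106128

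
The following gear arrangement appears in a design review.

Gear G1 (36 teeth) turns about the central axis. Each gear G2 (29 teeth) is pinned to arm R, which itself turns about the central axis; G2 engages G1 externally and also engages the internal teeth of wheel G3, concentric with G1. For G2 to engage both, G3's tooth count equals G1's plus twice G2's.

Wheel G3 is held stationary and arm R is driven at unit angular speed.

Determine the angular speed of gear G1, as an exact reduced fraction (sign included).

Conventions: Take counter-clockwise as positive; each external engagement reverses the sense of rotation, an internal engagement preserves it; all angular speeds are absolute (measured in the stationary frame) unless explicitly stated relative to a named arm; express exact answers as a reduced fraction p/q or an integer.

65/18

class = planetary set [G3 = 36+2·29 = 94; Willis about the carrier]
ring teeth: 36 + 2·29 = 94
36(ω_sun−ω_arm) = −94(ω_ring−ω_arm),  ω_ring = 0, ω_arm = 1
ω_sun = 1 − (94/36)(0−1) = 65/18
exact speed ratio = 65/18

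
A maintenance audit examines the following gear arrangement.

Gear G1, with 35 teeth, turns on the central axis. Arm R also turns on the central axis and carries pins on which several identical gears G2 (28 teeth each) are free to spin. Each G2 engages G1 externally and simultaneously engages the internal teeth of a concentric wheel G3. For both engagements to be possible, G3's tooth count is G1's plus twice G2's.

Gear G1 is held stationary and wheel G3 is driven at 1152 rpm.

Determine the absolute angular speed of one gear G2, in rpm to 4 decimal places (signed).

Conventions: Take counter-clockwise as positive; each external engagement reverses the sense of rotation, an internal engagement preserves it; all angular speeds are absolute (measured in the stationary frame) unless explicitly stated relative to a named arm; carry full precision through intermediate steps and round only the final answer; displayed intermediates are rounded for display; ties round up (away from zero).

recognized (axles ride arm R): planetary set, 35/28/91 teeth
normalise by the input: solve with ω_ring = 1, then scale by 1152 rpm
ring teeth: 35 + 2·28 = 91
35(ω_sun−ω_arm) = −91(ω_ring−ω_arm),  ω_sun = 0, ω_ring = 1
35(0−ω_arm) = −91(1−ω_arm)  ⇒  126·ω_arm = 91  ⇒  ω_arm = 13/18
sun–planet mesh: 35·(0−13/18) = −28·(ω_p−ω_arm)  ⇒  ω_p−ω_arm = 65/72
ω_p = 13/18 + 65/72 = 13/8
scale: ω_p = 13/8 × 1152 rpm = +1872.0000 rpm

+1872.0000 rpm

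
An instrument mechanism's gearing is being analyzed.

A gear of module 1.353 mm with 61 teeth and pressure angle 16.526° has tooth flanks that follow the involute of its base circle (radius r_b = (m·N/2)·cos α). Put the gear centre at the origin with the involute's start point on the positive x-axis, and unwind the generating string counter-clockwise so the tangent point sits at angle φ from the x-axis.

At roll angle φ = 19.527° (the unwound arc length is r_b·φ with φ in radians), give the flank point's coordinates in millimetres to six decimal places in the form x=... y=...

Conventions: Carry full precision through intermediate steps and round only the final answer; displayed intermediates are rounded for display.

recognized (one wheel, involute flank): single-mesh tooth geometry, m = 1.353, N = 61
pitch radius r_p = m·N/2 = 1.353·61/2 = 41.266500
base radius r_b = r_p·cos α = 41.266500·cos 16.526° = 39.561812
roll angle φ = 19.527° = 0.34081044 rad
x = r_b·(cos φ + φ·sin φ) = 41.793111
y = r_b·(sin φ − φ·cos φ) = 0.515989

x=41.793111 y=0.515989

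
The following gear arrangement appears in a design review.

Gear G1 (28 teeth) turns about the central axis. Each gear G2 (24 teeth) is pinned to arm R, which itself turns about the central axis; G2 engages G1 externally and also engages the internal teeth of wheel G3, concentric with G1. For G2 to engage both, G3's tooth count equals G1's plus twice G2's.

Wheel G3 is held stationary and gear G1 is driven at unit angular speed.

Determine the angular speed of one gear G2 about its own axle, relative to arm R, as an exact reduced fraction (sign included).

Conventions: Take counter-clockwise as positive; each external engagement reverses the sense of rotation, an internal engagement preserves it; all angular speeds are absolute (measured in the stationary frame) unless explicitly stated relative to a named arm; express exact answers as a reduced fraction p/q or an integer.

planetary set (28T centre, 24T on arm, 76T internal) — Willis relation
ring teeth: 28 + 2·24 = 76
28(ω_sun−ω_arm) = −76(ω_ring−ω_arm),  ω_ring = 0, ω_sun = 1
28(1−ω_arm) = −76(0−ω_arm)  ⇒  104·ω_arm = 28  ⇒  ω_arm = 7/26
sun–planet mesh: 28·(1−7/26) = −24·(ω_p−ω_arm)  ⇒  ω_p−ω_arm = -133/156
exact speed ratio = -133/156

-133/156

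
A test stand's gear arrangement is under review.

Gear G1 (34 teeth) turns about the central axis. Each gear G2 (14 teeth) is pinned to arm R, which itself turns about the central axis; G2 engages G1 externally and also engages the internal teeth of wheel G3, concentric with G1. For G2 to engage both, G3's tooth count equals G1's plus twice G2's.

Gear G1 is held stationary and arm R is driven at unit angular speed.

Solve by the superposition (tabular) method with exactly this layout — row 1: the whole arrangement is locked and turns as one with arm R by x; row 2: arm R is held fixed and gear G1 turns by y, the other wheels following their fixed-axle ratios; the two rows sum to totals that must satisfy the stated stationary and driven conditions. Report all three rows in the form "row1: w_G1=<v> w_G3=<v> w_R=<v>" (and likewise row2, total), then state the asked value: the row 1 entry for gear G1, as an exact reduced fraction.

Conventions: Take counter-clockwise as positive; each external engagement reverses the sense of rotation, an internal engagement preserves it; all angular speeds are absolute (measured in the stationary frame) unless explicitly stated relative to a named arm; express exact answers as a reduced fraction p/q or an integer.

row1: w_G1=1 w_G3=1 w_R=1
row2: w_G1=-1 w_G3=17/31 w_R=0
total: w_G1=0 w_G3=48/31 w_R=1
asked value: 1

recognized (axles ride arm R): planetary set, 34/14/62 teeth
superposition row 1 [locked train]: every member turns x
row 2 (arm held, sun turns y): ω_ring = −(34/62)·y, ω_arm = 0
boundary: total ω_sun = x + y = 0 and total ω_arm = x = 1  ⇒  y = -1, x = 1
row 2 ring = −(34/62)·(-1) = 17/31
totals (row 1 + row 2): sun 1 + (-1) = 0, ring 1 + 17/31 = 48/31, arm 1 + 0 = 1
asked cell (row1, sun) = 1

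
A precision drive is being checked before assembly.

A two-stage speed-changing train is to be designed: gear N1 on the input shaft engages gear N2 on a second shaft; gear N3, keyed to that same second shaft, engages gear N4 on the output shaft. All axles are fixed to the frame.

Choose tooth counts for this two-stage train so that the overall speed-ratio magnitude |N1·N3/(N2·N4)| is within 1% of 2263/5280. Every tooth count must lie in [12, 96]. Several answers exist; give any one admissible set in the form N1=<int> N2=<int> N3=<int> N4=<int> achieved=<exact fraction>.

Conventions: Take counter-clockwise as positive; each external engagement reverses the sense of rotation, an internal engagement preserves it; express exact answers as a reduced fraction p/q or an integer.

N1=31 N2=55 N3=73 N4=96 achieved=2263/5280

design class (target 2263/5280): fixed-axis compound train
target = 2263/5280 in lowest terms: an exact hit needs N1·N3 = k·2263 and N2·N4 = k·5280 for one integer k, every count in [12, 96]; additionally prefer no 1:1 stage (N1 ≠ N2, N3 ≠ N4)
k = 1: N1·N3 = 2263 = 31·73, N2·N4 = 5280 = 55·96
achieved = 31·73/(55·96) = 2263/5280; |achieved − target| = 0 ≤ 2263/528000 ✓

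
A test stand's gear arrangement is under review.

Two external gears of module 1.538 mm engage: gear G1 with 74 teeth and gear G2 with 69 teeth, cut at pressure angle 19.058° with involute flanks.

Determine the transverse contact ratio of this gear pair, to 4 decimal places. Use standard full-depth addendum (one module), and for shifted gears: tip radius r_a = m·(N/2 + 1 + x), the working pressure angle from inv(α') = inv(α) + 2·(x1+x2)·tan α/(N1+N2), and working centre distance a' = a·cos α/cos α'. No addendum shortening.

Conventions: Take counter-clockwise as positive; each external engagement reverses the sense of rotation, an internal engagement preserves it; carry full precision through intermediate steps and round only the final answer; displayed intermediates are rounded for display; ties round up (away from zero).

1.8692

single-mesh involute tooth geometry (74T engaging 69T at module 1.538)
base radii: r_b1 = 53.786898, r_b2 = 50.152648
tip radii: r_a1 = 58.444000, r_a2 = 54.599000
no profile shift: α' = α, a' = a
action lengths: √(r_a1²−r_b1²) = 22.861993, √(r_a2²−r_b2²) = 21.581536
base pitch p_b = π·m·cos α = 4.566933
CR = (22.861993 + 21.581536 − 109.967000·sin 19.05800°)/4.566933 = 1.869206
contact ratio ≈ 1.8692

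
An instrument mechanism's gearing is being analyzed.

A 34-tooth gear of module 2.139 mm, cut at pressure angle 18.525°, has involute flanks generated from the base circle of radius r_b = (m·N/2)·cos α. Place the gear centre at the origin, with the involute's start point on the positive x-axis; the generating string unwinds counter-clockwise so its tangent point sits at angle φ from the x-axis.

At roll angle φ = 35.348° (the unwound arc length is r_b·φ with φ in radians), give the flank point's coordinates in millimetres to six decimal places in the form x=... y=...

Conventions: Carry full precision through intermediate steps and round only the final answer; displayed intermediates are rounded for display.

single-mesh involute tooth geometry (34T wheel at module 2.139)
pitch radius r_p = m·N/2 = 2.139·34/2 = 36.363000
base radius r_b = r_p·cos α = 36.363000·cos 18.525° = 34.478855
roll angle φ = 35.348° = 0.61693898 rad
x = r_b·(cos φ + φ·sin φ) = 40.429140
y = r_b·(sin φ − φ·cos φ) = 2.597392

x=40.429140 y=2.597392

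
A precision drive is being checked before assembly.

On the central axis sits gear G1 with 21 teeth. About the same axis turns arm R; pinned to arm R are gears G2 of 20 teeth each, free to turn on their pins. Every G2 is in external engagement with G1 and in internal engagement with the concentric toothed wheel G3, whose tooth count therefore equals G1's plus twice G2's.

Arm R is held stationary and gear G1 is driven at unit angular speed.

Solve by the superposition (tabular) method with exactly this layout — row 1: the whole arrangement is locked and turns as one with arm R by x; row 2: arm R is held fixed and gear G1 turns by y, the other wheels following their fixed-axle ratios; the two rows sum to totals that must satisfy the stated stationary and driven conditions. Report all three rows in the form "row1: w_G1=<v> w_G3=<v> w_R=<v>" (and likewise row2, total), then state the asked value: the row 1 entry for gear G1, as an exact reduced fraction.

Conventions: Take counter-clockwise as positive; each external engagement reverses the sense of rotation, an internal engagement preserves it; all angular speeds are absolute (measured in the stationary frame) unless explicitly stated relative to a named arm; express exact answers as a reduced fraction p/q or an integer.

row1: w_G1=0 w_G3=0 w_R=0
row2: w_G1=1 w_G3=-21/61 w_R=0
total: w_G1=1 w_G3=-21/61 w_R=0
asked value: 0

planetary set (21T centre, 20T on arm, 61T internal) — Willis relation
row 1 (train locked, turned with arm): all members turn x
superposition row 2 [arm held]: sun y, ring −(21/61)·y, arm 0
boundary: total ω_arm = x = 0 and total ω_sun = x + y = 1  ⇒  y = 1, x = 0
row 2 ring = −(21/61)·1 = -21/61
totals (row 1 + row 2): sun 0 + 1 = 1, ring 0 + (-21/61) = -21/61, arm 0 + 0 = 0
asked cell (row1, sun) = 0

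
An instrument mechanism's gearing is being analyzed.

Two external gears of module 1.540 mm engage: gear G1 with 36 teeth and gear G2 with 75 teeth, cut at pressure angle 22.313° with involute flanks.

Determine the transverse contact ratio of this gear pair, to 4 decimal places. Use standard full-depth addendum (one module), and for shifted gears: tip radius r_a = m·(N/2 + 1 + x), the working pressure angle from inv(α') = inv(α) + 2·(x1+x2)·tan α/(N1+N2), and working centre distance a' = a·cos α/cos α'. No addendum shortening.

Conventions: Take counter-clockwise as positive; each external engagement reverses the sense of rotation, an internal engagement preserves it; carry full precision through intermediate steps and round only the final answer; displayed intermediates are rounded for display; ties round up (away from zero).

1.6419

topology: single-mesh involute geometry — m = 1.540, 36T/75T pair
base radii: r_b1 = 25.644426, r_b2 = 53.425888
tip radii: r_a1 = 29.260000, r_a2 = 59.290000
no profile shift: α' = α, a' = a
action lengths: √(r_a1²−r_b1²) = 14.089393, √(r_a2²−r_b2²) = 25.709504
base pitch p_b = π·m·cos α = 4.475797
CR = (14.089393 + 25.709504 − 85.470000·sin 22.31300°)/4.475797 = 1.641906
contact ratio ≈ 1.6419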